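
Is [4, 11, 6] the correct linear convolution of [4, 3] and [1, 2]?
Recompute linear convolution of [4, 3] and [1, 2]: y[0] = 4×1 = 4; y[1] = 4×2 + 3×1 = 11; y[2] = 3×2 = 6 → [4, 11, 6]. Given [4, 11, 6] matches, so answer: Yes

Yes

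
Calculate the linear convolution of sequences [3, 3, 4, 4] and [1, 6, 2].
y[0] = 3×1 = 3; y[1] = 3×6 + 3×1 = 21; y[2] = 3×2 + 3×6 + 4×1 = 28; y[3] = 3×2 + 4×6 + 4×1 = 34; y[4] = 4×2 + 4×6 = 32; y[5] = 4×2 = 8

[3, 21, 28, 34, 32, 8]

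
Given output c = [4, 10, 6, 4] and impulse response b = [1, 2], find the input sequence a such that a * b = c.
Deconvolve c=[4, 10, 6, 4] by b=[1, 2]. Since b[0]=1, solve forward: a[0] = c[0] / 1 = 4; a[1] = (c[1] - 4×2) / 1 = 2; a[2] = (c[2] - 2×2) / 1 = 2. So a = [4, 2, 2]. Check by forward convolution: c[0] = 4×1 = 4; c[1] = 4×2 + 2×1 = 10; c[2] = 2×2 + 2×1 = 6; c[3] = 2×2 = 4

[4, 2, 2]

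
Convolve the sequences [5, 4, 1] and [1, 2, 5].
y[0] = 5×1 = 5; y[1] = 5×2 + 4×1 = 14; y[2] = 5×5 + 4×2 + 1×1 = 34; y[3] = 4×5 + 1×2 = 22; y[4] = 1×5 = 5

[5, 14, 34, 22, 5]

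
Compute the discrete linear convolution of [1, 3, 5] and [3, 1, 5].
y[0] = 1×3 = 3; y[1] = 1×1 + 3×3 = 10; y[2] = 1×5 + 3×1 + 5×3 = 23; y[3] = 3×5 + 5×1 = 20; y[4] = 5×5 = 25

[3, 10, 23, 20, 25]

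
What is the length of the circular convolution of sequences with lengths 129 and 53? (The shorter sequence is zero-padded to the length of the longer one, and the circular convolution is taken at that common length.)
Circular convolution (zero-padding the shorter input) has length max(m, n) = max(129, 53) = 129

129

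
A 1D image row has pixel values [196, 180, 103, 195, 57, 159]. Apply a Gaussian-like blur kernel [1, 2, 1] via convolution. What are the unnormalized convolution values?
Convolve image row [196, 180, 103, 195, 57, 159] with kernel [1, 2, 1]: y[0] = 196×1 = 196; y[1] = 196×2 + 180×1 = 572; y[2] = 196×1 + 180×2 + 103×1 = 659; y[3] = 180×1 + 103×2 + 195×1 = 581; y[4] = 103×1 + 195×2 + 57×1 = 550; y[5] = 195×1 + 57×2 + 159×1 = 468; y[6] = 57×1 + 159×2 = 375; y[7] = 159×1 = 159 → [196, 572, 659, 581, 550, 468, 375, 159]. Normalization factor = sum(kernel) = 4.

[196, 572, 659, 581, 550, 468, 375, 159]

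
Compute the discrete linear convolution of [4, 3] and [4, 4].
y[0] = 4×4 = 16; y[1] = 4×4 + 3×4 = 28; y[2] = 3×4 = 12

[16, 28, 12]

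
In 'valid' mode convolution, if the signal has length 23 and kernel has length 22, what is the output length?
'Valid' mode counts only positions where the kernel fully overlaps the signal: m - n + 1 = 23 - 22 + 1 = 2

2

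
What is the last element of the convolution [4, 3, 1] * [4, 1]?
Use y[k] = Σ_i a[i]·b[k-i] at k=3. y[3] = 1×1 = 1

1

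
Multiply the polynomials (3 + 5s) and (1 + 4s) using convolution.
Ascending coefficients: a = [3, 5], b = [1, 4]. c[0] = 3×1 = 3; c[1] = 3×4 + 5×1 = 17; c[2] = 5×4 = 20. Result coefficients: [3, 17, 20] → 3 + 17s + 20s^2

3 + 17s + 20s^2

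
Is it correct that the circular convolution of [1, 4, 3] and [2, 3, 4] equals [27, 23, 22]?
Recompute circular convolution of [1, 4, 3] and [2, 3, 4]: y[0] = 1×2 + 4×4 + 3×3 = 27; y[1] = 1×3 + 4×2 + 3×4 = 23; y[2] = 1×4 + 4×3 + 3×2 = 22 → [27, 23, 22]. Given [27, 23, 22] matches, so answer: Yes

Yes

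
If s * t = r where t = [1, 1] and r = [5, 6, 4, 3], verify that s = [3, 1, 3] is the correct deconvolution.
Forward-compute [3, 1, 3] * [1, 1]: r[0] = 3×1 = 3; r[1] = 3×1 + 1×1 = 4; r[2] = 1×1 + 3×1 = 4; r[3] = 3×1 = 3 → [3, 4, 4, 3]. Does not match given r = [5, 6, 4, 3].

Not verified. [3, 1, 3] * [1, 1] = [3, 4, 4, 3], which differs from [5, 6, 4, 3] at index 0.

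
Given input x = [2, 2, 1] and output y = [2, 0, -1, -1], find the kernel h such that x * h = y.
Output length 4 = len(x) + len(h) - 1 ⇒ len(h) = 2. Solve h forward using h[k] = (y[k] - Σ_{i≥1} x[i]·h[k-i]) / x[0]: h[0] = y[0] / x[0] = 2 / 2 = 1; h[1] = (y[1] - 2×1) / x[0] = (0 - 2×1) / 2 = -1. So h = [1, -1]. Forward-check [2, 2, 1] * [1, -1]: y[0] = 2×1 = 2; y[1] = 2×-1 + 2×1 = 0; y[2] = 2×-1 + 1×1 = -1; y[3] = 1×-1 = -1 → [2, 0, -1, -1] ✓

[1, -1]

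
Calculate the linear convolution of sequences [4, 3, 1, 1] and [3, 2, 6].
y[0] = 4×3 = 12; y[1] = 4×2 + 3×3 = 17; y[2] = 4×6 + 3×2 + 1×3 = 33; y[3] = 3×6 + 1×2 + 1×3 = 23; y[4] = 1×6 + 1×2 = 8; y[5] = 1×6 = 6

[12, 17, 33, 23, 8, 6]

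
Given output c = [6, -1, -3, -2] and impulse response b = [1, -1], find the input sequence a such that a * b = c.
Deconvolve c=[6, -1, -3, -2] by b=[1, -1]. Since b[0]=1, solve forward: a[0] = c[0] / 1 = 6; a[1] = (c[1] - 6×-1) / 1 = 5; a[2] = (c[2] - 5×-1) / 1 = 2. So a = [6, 5, 2]. Check by forward convolution: c[0] = 6×1 = 6; c[1] = 6×-1 + 5×1 = -1; c[2] = 5×-1 + 2×1 = -3; c[3] = 2×-1 = -2

[6, 5, 2]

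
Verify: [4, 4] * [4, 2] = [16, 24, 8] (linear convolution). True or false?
Recompute linear convolution of [4, 4] and [4, 2]: y[0] = 4×4 = 16; y[1] = 4×2 + 4×4 = 24; y[2] = 4×2 = 8 → [16, 24, 8]. Given [16, 24, 8] matches, so answer: Yes

Yes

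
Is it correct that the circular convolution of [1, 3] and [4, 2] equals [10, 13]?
Recompute circular convolution of [1, 3] and [4, 2]: y[0] = 1×4 + 3×2 = 10; y[1] = 1×2 + 3×4 = 14 → [10, 14]. Compare to given [10, 13]: they differ at index 1: given 13, correct 14, so answer: No

No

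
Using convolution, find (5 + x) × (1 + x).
Ascending coefficients: a = [5, 1], b = [1, 1]. c[0] = 5×1 = 5; c[1] = 5×1 + 1×1 = 6; c[2] = 1×1 = 1. Result coefficients: [5, 6, 1] → 5 + 6x + x^2

5 + 6x + x^2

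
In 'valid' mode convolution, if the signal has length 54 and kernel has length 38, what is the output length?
'Valid' mode counts only positions where the kernel fully overlaps the signal: m - n + 1 = 54 - 38 + 1 = 17

17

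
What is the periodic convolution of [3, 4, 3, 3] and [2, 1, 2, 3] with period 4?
Use y[k] = Σ_j u[j]·v[(k-j) mod 4]. y[0] = 3×2 + 4×3 + 3×2 + 3×1 = 27; y[1] = 3×1 + 4×2 + 3×3 + 3×2 = 26; y[2] = 3×2 + 4×1 + 3×2 + 3×3 = 25; y[3] = 3×3 + 4×2 + 3×1 + 3×2 = 26. Result: [27, 26, 25, 26]

[27, 26, 25, 26]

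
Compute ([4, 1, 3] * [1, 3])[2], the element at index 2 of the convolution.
Use y[k] = Σ_i a[i]·b[k-i] at k=2. y[2] = 1×3 + 3×1 = 6

6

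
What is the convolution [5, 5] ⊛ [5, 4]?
y[0] = 5×5 = 25; y[1] = 5×4 + 5×5 = 45; y[2] = 5×4 = 20

[25, 45, 20]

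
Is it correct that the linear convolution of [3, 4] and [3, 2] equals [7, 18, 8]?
Recompute linear convolution of [3, 4] and [3, 2]: y[0] = 3×3 = 9; y[1] = 3×2 + 4×3 = 18; y[2] = 4×2 = 8 → [9, 18, 8]. Compare to given [7, 18, 8]: they differ at index 0: given 7, correct 9, so answer: No

No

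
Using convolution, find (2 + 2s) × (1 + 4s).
Ascending coefficients: a = [2, 2], b = [1, 4]. c[0] = 2×1 = 2; c[1] = 2×4 + 2×1 = 10; c[2] = 2×4 = 8. Result coefficients: [2, 10, 8] → 2 + 10s + 8s^2

2 + 10s + 8s^2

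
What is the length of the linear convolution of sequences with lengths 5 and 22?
Linear/full convolution length: m + n - 1 = 5 + 22 - 1 = 26

26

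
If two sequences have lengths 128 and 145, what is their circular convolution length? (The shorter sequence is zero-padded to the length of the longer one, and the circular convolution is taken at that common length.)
Circular convolution (zero-padding the shorter input) has length max(m, n) = max(128, 145) = 145

145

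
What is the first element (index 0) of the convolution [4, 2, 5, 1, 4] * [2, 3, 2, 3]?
Use y[k] = Σ_i a[i]·b[k-i] at k=0. y[0] = 4×2 = 8

8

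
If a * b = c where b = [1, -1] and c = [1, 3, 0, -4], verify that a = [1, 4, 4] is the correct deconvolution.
Forward-compute [1, 4, 4] * [1, -1]: c[0] = 1×1 = 1; c[1] = 1×-1 + 4×1 = 3; c[2] = 4×-1 + 4×1 = 0; c[3] = 4×-1 = -4 → [1, 3, 0, -4]. Matches given c = [1, 3, 0, -4], so verified.

Verified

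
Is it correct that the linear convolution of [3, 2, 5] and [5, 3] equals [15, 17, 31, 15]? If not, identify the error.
Recompute linear convolution of [3, 2, 5] and [5, 3]: y[0] = 3×5 = 15; y[1] = 3×3 + 2×5 = 19; y[2] = 2×3 + 5×5 = 31; y[3] = 5×3 = 15 → [15, 19, 31, 15]. Compare to given [15, 17, 31, 15]: they differ at index 1: given 17, correct 19, so answer: No

No. Error at index 1: given 17, correct 19.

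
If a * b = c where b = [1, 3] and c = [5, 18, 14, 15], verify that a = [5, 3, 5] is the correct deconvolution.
Forward-compute [5, 3, 5] * [1, 3]: c[0] = 5×1 = 5; c[1] = 5×3 + 3×1 = 18; c[2] = 3×3 + 5×1 = 14; c[3] = 5×3 = 15 → [5, 18, 14, 15]. Matches given c = [5, 18, 14, 15], so verified.

Verified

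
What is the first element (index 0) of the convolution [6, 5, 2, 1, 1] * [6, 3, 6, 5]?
Use y[k] = Σ_i a[i]·b[k-i] at k=0. y[0] = 6×6 = 36

36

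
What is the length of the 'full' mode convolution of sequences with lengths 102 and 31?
Linear/full convolution length: m + n - 1 = 102 + 31 - 1 = 132

132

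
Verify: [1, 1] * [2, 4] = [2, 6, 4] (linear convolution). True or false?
Recompute linear convolution of [1, 1] and [2, 4]: y[0] = 1×2 = 2; y[1] = 1×4 + 1×2 = 6; y[2] = 1×4 = 4 → [2, 6, 4]. Given [2, 6, 4] matches, so answer: Yes

Yes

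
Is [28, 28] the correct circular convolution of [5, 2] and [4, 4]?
Recompute circular convolution of [5, 2] and [4, 4]: y[0] = 5×4 + 2×4 = 28; y[1] = 5×4 + 2×4 = 28 → [28, 28]. Given [28, 28] matches, so answer: Yes

Yes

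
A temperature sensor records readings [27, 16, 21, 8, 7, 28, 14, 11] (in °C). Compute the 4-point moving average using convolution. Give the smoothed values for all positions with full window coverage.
4-point moving average kernel = [1, 1, 1, 1]. Apply in 'valid' mode (full window coverage): avg[0] = (27 + 16 + 21 + 8) / 4 = 18.0; avg[1] = (16 + 21 + 8 + 7) / 4 = 13.0; avg[2] = (21 + 8 + 7 + 28) / 4 = 16.0; avg[3] = (8 + 7 + 28 + 14) / 4 = 14.25; avg[4] = (7 + 28 + 14 + 11) / 4 = 15.0. Smoothed values: [18.0, 13.0, 16.0, 14.25, 15.0]

[18.0, 13.0, 16.0, 14.25, 15.0]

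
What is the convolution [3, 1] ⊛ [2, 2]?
y[0] = 3×2 = 6; y[1] = 3×2 + 1×2 = 8; y[2] = 1×2 = 2

[6, 8, 2]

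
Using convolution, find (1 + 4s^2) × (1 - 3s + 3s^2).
Ascending coefficients: a = [1, 0, 4], b = [1, -3, 3]. c[0] = 1×1 = 1; c[1] = 1×-3 + 0×1 = -3; c[2] = 1×3 + 0×-3 + 4×1 = 7; c[3] = 0×3 + 4×-3 = -12; c[4] = 4×3 = 12. Result coefficients: [1, -3, 7, -12, 12] → 1 - 3s + 7s^2 - 12s^3 + 12s^4

1 - 3s + 7s^2 - 12s^3 + 12s^4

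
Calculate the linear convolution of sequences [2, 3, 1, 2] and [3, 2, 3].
y[0] = 2×3 = 6; y[1] = 2×2 + 3×3 = 13; y[2] = 2×3 + 3×2 + 1×3 = 15; y[3] = 3×3 + 1×2 + 2×3 = 17; y[4] = 1×3 + 2×2 = 7; y[5] = 2×3 = 6

[6, 13, 15, 17, 7, 6]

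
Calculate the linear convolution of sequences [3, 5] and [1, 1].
y[0] = 3×1 = 3; y[1] = 3×1 + 5×1 = 8; y[2] = 5×1 = 5

[3, 8, 5]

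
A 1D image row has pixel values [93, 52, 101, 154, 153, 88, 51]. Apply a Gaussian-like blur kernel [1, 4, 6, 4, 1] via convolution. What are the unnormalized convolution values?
Convolve image row [93, 52, 101, 154, 153, 88, 51] with kernel [1, 4, 6, 4, 1]: y[0] = 93×1 = 93; y[1] = 93×4 + 52×1 = 424; y[2] = 93×6 + 52×4 + 101×1 = 867; y[3] = 93×4 + 52×6 + 101×4 + 154×1 = 1242; y[4] = 93×1 + 52×4 + 101×6 + 154×4 + 153×1 = 1676; y[5] = 52×1 + 101×4 + 154×6 + 153×4 + 88×1 = 2080; y[6] = 101×1 + 154×4 + 153×6 + 88×4 + 51×1 = 2038; y[7] = 154×1 + 153×4 + 88×6 + 51×4 = 1498; y[8] = 153×1 + 88×4 + 51×6 = 811; y[9] = 88×1 + 51×4 = 292; y[10] = 51×1 = 51 → [93, 424, 867, 1242, 1676, 2080, 2038, 1498, 811, 292, 51]. Normalization factor = sum(kernel) = 16.

[93, 424, 867, 1242, 1676, 2080, 2038, 1498, 811, 292, 51]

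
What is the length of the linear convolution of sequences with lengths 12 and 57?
Linear/full convolution length: m + n - 1 = 12 + 57 - 1 = 68

68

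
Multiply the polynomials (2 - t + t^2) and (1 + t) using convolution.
Ascending coefficients: a = [2, -1, 1], b = [1, 1]. c[0] = 2×1 = 2; c[1] = 2×1 + -1×1 = 1; c[2] = -1×1 + 1×1 = 0; c[3] = 1×1 = 1. Result coefficients: [2, 1, 0, 1] → 2 + t + t^3

2 + t + t^3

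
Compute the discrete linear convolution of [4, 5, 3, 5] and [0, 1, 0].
y[0] = 4×0 = 0; y[1] = 4×1 + 5×0 = 4; y[2] = 4×0 + 5×1 + 3×0 = 5; y[3] = 5×0 + 3×1 + 5×0 = 3; y[4] = 3×0 + 5×1 = 5; y[5] = 5×0 = 0

[0, 4, 5, 3, 5, 0]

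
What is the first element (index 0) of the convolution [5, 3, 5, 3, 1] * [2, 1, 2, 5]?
Use y[k] = Σ_i a[i]·b[k-i] at k=0. y[0] = 5×2 = 10

10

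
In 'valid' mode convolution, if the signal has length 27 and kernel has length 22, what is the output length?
'Valid' mode counts only positions where the kernel fully overlaps the signal: m - n + 1 = 27 - 22 + 1 = 6

6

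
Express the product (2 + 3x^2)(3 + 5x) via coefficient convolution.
Ascending coefficients: a = [2, 0, 3], b = [3, 5]. c[0] = 2×3 = 6; c[1] = 2×5 + 0×3 = 10; c[2] = 0×5 + 3×3 = 9; c[3] = 3×5 = 15. Result coefficients: [6, 10, 9, 15] → 6 + 10x + 9x^2 + 15x^3

6 + 10x + 9x^2 + 15x^3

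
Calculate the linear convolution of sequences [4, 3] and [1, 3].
y[0] = 4×1 = 4; y[1] = 4×3 + 3×1 = 15; y[2] = 3×3 = 9

[4, 15, 9]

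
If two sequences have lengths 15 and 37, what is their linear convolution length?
Linear/full convolution length: m + n - 1 = 15 + 37 - 1 = 51

51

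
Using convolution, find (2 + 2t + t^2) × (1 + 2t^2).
Ascending coefficients: a = [2, 2, 1], b = [1, 0, 2]. c[0] = 2×1 = 2; c[1] = 2×0 + 2×1 = 2; c[2] = 2×2 + 2×0 + 1×1 = 5; c[3] = 2×2 + 1×0 = 4; c[4] = 1×2 = 2. Result coefficients: [2, 2, 5, 4, 2] → 2 + 2t + 5t^2 + 4t^3 + 2t^4

2 + 2t + 5t^2 + 4t^3 + 2t^4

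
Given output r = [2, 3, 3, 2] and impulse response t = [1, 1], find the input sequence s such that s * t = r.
Deconvolve r=[2, 3, 3, 2] by t=[1, 1]. Since t[0]=1, solve forward: s[0] = r[0] / 1 = 2; s[1] = (r[1] - 2×1) / 1 = 1; s[2] = (r[2] - 1×1) / 1 = 2. So s = [2, 1, 2]. Check by forward convolution: r[0] = 2×1 = 2; r[1] = 2×1 + 1×1 = 3; r[2] = 1×1 + 2×1 = 3; r[3] = 2×1 = 2

[2, 1, 2]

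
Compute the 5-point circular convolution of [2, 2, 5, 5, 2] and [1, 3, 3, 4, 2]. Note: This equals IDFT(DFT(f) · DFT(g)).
Either evaluate y[k] = Σ_j f[j]·g[(k-j) mod 5] directly, or use IDFT(DFT(f) · DFT(g)). y[0] = 2×1 + 2×2 + 5×4 + 5×3 + 2×3 = 47; y[1] = 2×3 + 2×1 + 5×2 + 5×4 + 2×3 = 44; y[2] = 2×3 + 2×3 + 5×1 + 5×2 + 2×4 = 35; y[3] = 2×4 + 2×3 + 5×3 + 5×1 + 2×2 = 38; y[4] = 2×2 + 2×4 + 5×3 + 5×3 + 2×1 = 44. Result: [47, 44, 35, 38, 44]

[47, 44, 35, 38, 44]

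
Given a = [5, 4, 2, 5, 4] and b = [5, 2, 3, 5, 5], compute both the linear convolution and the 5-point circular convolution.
Linear: y_lin[0] = 5×5 = 25; y_lin[1] = 5×2 + 4×5 = 30; y_lin[2] = 5×3 + 4×2 + 2×5 = 33; y_lin[3] = 5×5 + 4×3 + 2×2 + 5×5 = 66; y_lin[4] = 5×5 + 4×5 + 2×3 + 5×2 + 4×5 = 81; y_lin[5] = 4×5 + 2×5 + 5×3 + 4×2 = 53; y_lin[6] = 2×5 + 5×5 + 4×3 = 47; y_lin[7] = 5×5 + 4×5 = 45; y_lin[8] = 4×5 = 20 → [25, 30, 33, 66, 81, 53, 47, 45, 20]. Circular (length 5): y[0] = 5×5 + 4×5 + 2×5 + 5×3 + 4×2 = 78; y[1] = 5×2 + 4×5 + 2×5 + 5×5 + 4×3 = 77; y[2] = 5×3 + 4×2 + 2×5 + 5×5 + 4×5 = 78; y[3] = 5×5 + 4×3 + 2×2 + 5×5 + 4×5 = 86; y[4] = 5×5 + 4×5 + 2×3 + 5×2 + 4×5 = 81 → [78, 77, 78, 86, 81]

Linear: [25, 30, 33, 66, 81, 53, 47, 45, 20], Circular: [78, 77, 78, 86, 81]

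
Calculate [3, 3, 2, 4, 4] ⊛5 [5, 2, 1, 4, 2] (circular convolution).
Use y[k] = Σ_j x[j]·h[(k-j) mod 5]. y[0] = 3×5 + 3×2 + 2×4 + 4×1 + 4×2 = 41; y[1] = 3×2 + 3×5 + 2×2 + 4×4 + 4×1 = 45; y[2] = 3×1 + 3×2 + 2×5 + 4×2 + 4×4 = 43; y[3] = 3×4 + 3×1 + 2×2 + 4×5 + 4×2 = 47; y[4] = 3×2 + 3×4 + 2×1 + 4×2 + 4×5 = 48. Result: [41, 45, 43, 47, 48]

[41, 45, 43, 47, 48]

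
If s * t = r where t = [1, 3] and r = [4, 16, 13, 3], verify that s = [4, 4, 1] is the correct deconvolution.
Forward-compute [4, 4, 1] * [1, 3]: r[0] = 4×1 = 4; r[1] = 4×3 + 4×1 = 16; r[2] = 4×3 + 1×1 = 13; r[3] = 1×3 = 3 → [4, 16, 13, 3]. Matches given r = [4, 16, 13, 3], so verified.

Verified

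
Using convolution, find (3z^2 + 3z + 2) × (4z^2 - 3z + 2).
Ascending coefficients: a = [2, 3, 3], b = [2, -3, 4]. c[0] = 2×2 = 4; c[1] = 2×-3 + 3×2 = 0; c[2] = 2×4 + 3×-3 + 3×2 = 5; c[3] = 3×4 + 3×-3 = 3; c[4] = 3×4 = 12. Result coefficients: [4, 0, 5, 3, 12] → 12z^4 + 3z^3 + 5z^2 + 4

12z^4 + 3z^3 + 5z^2 + 4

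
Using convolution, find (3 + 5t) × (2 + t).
Ascending coefficients: a = [3, 5], b = [2, 1]. c[0] = 3×2 = 6; c[1] = 3×1 + 5×2 = 13; c[2] = 5×1 = 5. Result coefficients: [6, 13, 5] → 6 + 13t + 5t^2

6 + 13t + 5t^2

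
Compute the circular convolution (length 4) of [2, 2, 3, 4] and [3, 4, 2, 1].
Use y[k] = Σ_j a[j]·b[(k-j) mod 4]. y[0] = 2×3 + 2×1 + 3×2 + 4×4 = 30; y[1] = 2×4 + 2×3 + 3×1 + 4×2 = 25; y[2] = 2×2 + 2×4 + 3×3 + 4×1 = 25; y[3] = 2×1 + 2×2 + 3×4 + 4×3 = 30. Result: [30, 25, 25, 30]

[30, 25, 25, 30]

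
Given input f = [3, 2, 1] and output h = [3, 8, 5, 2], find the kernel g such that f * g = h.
Output length 4 = len(f) + len(g) - 1 ⇒ len(g) = 2. Solve g forward using g[k] = (h[k] - Σ_{i≥1} f[i]·g[k-i]) / f[0]: g[0] = h[0] / f[0] = 3 / 3 = 1; g[1] = (h[1] - 2×1) / f[0] = (8 - 2×1) / 3 = 2. So g = [1, 2]. Forward-check [3, 2, 1] * [1, 2]: h[0] = 3×1 = 3; h[1] = 3×2 + 2×1 = 8; h[2] = 2×2 + 1×1 = 5; h[3] = 1×2 = 2 → [3, 8, 5, 2] ✓

[1, 2]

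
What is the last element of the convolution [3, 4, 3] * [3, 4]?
Use y[k] = Σ_i a[i]·b[k-i] at k=3. y[3] = 3×4 = 12

12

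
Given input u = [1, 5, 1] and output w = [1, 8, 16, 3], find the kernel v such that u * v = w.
Output length 4 = len(u) + len(v) - 1 ⇒ len(v) = 2. Solve v forward using v[k] = (w[k] - Σ_{i≥1} u[i]·v[k-i]) / u[0]: v[0] = w[0] / u[0] = 1 / 1 = 1; v[1] = (w[1] - 5×1) / u[0] = (8 - 5×1) / 1 = 3. So v = [1, 3]. Forward-check [1, 5, 1] * [1, 3]: w[0] = 1×1 = 1; w[1] = 1×3 + 5×1 = 8; w[2] = 5×3 + 1×1 = 16; w[3] = 1×3 = 3 → [1, 8, 16, 3] ✓

[1, 3]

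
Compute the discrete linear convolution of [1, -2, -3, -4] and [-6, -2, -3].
y[0] = 1×-6 = -6; y[1] = 1×-2 + -2×-6 = 10; y[2] = 1×-3 + -2×-2 + -3×-6 = 19; y[3] = -2×-3 + -3×-2 + -4×-6 = 36; y[4] = -3×-3 + -4×-2 = 17; y[5] = -4×-3 = 12

[-6, 10, 19, 36, 17, 12]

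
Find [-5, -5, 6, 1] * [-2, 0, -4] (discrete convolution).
y[0] = -5×-2 = 10; y[1] = -5×0 + -5×-2 = 10; y[2] = -5×-4 + -5×0 + 6×-2 = 8; y[3] = -5×-4 + 6×0 + 1×-2 = 18; y[4] = 6×-4 + 1×0 = -24; y[5] = 1×-4 = -4

[10, 10, 8, 18, -24, -4]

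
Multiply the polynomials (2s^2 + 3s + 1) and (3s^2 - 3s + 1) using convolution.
Ascending coefficients: a = [1, 3, 2], b = [1, -3, 3]. c[0] = 1×1 = 1; c[1] = 1×-3 + 3×1 = 0; c[2] = 1×3 + 3×-3 + 2×1 = -4; c[3] = 3×3 + 2×-3 = 3; c[4] = 2×3 = 6. Result coefficients: [1, 0, -4, 3, 6] → 6s^4 + 3s^3 - 4s^2 + 1

6s^4 + 3s^3 - 4s^2 + 1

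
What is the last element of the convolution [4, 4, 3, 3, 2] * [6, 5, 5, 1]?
Use y[k] = Σ_i a[i]·b[k-i] at k=7. y[7] = 2×1 = 2

2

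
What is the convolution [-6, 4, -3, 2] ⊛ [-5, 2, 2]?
y[0] = -6×-5 = 30; y[1] = -6×2 + 4×-5 = -32; y[2] = -6×2 + 4×2 + -3×-5 = 11; y[3] = 4×2 + -3×2 + 2×-5 = -8; y[4] = -3×2 + 2×2 = -2; y[5] = 2×2 = 4

[30, -32, 11, -8, -2, 4]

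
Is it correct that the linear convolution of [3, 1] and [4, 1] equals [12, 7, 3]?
Recompute linear convolution of [3, 1] and [4, 1]: y[0] = 3×4 = 12; y[1] = 3×1 + 1×4 = 7; y[2] = 1×1 = 1 → [12, 7, 1]. Compare to given [12, 7, 3]: they differ at index 2: given 3, correct 1, so answer: No

No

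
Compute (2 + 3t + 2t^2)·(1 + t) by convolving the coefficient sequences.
Ascending coefficients: a = [2, 3, 2], b = [1, 1]. c[0] = 2×1 = 2; c[1] = 2×1 + 3×1 = 5; c[2] = 3×1 + 2×1 = 5; c[3] = 2×1 = 2. Result coefficients: [2, 5, 5, 2] → 2 + 5t + 5t^2 + 2t^3

2 + 5t + 5t^2 + 2t^3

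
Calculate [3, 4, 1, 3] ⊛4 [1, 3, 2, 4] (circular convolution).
Use y[k] = Σ_j x[j]·h[(k-j) mod 4]. y[0] = 3×1 + 4×4 + 1×2 + 3×3 = 30; y[1] = 3×3 + 4×1 + 1×4 + 3×2 = 23; y[2] = 3×2 + 4×3 + 1×1 + 3×4 = 31; y[3] = 3×4 + 4×2 + 1×3 + 3×1 = 26. Result: [30, 23, 31, 26]

[30, 23, 31, 26]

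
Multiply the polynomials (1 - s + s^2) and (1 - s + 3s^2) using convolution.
Ascending coefficients: a = [1, -1, 1], b = [1, -1, 3]. c[0] = 1×1 = 1; c[1] = 1×-1 + -1×1 = -2; c[2] = 1×3 + -1×-1 + 1×1 = 5; c[3] = -1×3 + 1×-1 = -4; c[4] = 1×3 = 3. Result coefficients: [1, -2, 5, -4, 3] → 1 - 2s + 5s^2 - 4s^3 + 3s^4

1 - 2s + 5s^2 - 4s^3 + 3s^4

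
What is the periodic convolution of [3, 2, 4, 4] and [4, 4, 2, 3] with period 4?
Use y[k] = Σ_j a[j]·b[(k-j) mod 4]. y[0] = 3×4 + 2×3 + 4×2 + 4×4 = 42; y[1] = 3×4 + 2×4 + 4×3 + 4×2 = 40; y[2] = 3×2 + 2×4 + 4×4 + 4×3 = 42; y[3] = 3×3 + 2×2 + 4×4 + 4×4 = 45. Result: [42, 40, 42, 45]

[42, 40, 42, 45]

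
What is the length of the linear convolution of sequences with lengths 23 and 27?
Linear/full convolution length: m + n - 1 = 23 + 27 - 1 = 49

49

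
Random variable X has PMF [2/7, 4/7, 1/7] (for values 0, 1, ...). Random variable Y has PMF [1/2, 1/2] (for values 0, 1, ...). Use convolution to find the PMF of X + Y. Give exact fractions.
P(X+Y=k) = Σ_i P(X=i)·P(Y=k-i) — a convolution of [2/7, 4/7, 1/7] and [1/2, 1/2]. P(X+Y=0) = (2/7)×(1/2) = 1/7; P(X+Y=1) = (2/7)×(1/2) + (4/7)×(1/2) = 1/7 + 2/7 = 3/7; P(X+Y=2) = (4/7)×(1/2) + (1/7)×(1/2) = 2/7 + 1/14 = 5/14; P(X+Y=3) = (1/7)×(1/2) = 1/14. PMF: [1/7, 3/7, 5/14, 1/14] (sums to 1 ✓)

[1/7, 3/7, 5/14, 1/14]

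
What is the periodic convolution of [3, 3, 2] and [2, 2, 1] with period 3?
Use y[k] = Σ_j x[j]·h[(k-j) mod 3]. y[0] = 3×2 + 3×1 + 2×2 = 13; y[1] = 3×2 + 3×2 + 2×1 = 14; y[2] = 3×1 + 3×2 + 2×2 = 13. Result: [13, 14, 13]

[13, 14, 13]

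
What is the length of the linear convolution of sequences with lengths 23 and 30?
Linear/full convolution length: m + n - 1 = 23 + 30 - 1 = 52

52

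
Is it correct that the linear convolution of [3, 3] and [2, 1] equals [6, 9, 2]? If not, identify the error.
Recompute linear convolution of [3, 3] and [2, 1]: y[0] = 3×2 = 6; y[1] = 3×1 + 3×2 = 9; y[2] = 3×1 = 3 → [6, 9, 3]. Compare to given [6, 9, 2]: they differ at index 2: given 2, correct 3, so answer: No

No. Error at index 2: given 2, correct 3.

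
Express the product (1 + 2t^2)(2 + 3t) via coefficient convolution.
Ascending coefficients: a = [1, 0, 2], b = [2, 3]. c[0] = 1×2 = 2; c[1] = 1×3 + 0×2 = 3; c[2] = 0×3 + 2×2 = 4; c[3] = 2×3 = 6. Result coefficients: [2, 3, 4, 6] → 2 + 3t + 4t^2 + 6t^3

2 + 3t + 4t^2 + 6t^3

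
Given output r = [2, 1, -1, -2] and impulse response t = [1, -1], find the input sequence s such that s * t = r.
Deconvolve r=[2, 1, -1, -2] by t=[1, -1]. Since t[0]=1, solve forward: s[0] = r[0] / 1 = 2; s[1] = (r[1] - 2×-1) / 1 = 3; s[2] = (r[2] - 3×-1) / 1 = 2. So s = [2, 3, 2]. Check by forward convolution: r[0] = 2×1 = 2; r[1] = 2×-1 + 3×1 = 1; r[2] = 3×-1 + 2×1 = -1; r[3] = 2×-1 = -2

[2, 3, 2]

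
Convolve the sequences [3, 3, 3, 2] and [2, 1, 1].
y[0] = 3×2 = 6; y[1] = 3×1 + 3×2 = 9; y[2] = 3×1 + 3×1 + 3×2 = 12; y[3] = 3×1 + 3×1 + 2×2 = 10; y[4] = 3×1 + 2×1 = 5; y[5] = 2×1 = 2

[6, 9, 12, 10, 5, 2]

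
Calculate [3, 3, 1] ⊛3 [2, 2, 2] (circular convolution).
Use y[k] = Σ_j u[j]·v[(k-j) mod 3]. y[0] = 3×2 + 3×2 + 1×2 = 14; y[1] = 3×2 + 3×2 + 1×2 = 14; y[2] = 3×2 + 3×2 + 1×2 = 14. Result: [14, 14, 14]

[14, 14, 14]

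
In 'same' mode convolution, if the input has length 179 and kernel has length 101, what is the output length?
'Same' mode returns an output with the same length as the input: 179

179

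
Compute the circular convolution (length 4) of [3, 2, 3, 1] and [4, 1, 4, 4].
Use y[k] = Σ_j f[j]·g[(k-j) mod 4]. y[0] = 3×4 + 2×4 + 3×4 + 1×1 = 33; y[1] = 3×1 + 2×4 + 3×4 + 1×4 = 27; y[2] = 3×4 + 2×1 + 3×4 + 1×4 = 30; y[3] = 3×4 + 2×4 + 3×1 + 1×4 = 27. Result: [33, 27, 30, 27]

[33, 27, 30, 27]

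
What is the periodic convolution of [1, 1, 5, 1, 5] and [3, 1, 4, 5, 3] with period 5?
Use y[k] = Σ_j a[j]·b[(k-j) mod 5]. y[0] = 1×3 + 1×3 + 5×5 + 1×4 + 5×1 = 40; y[1] = 1×1 + 1×3 + 5×3 + 1×5 + 5×4 = 44; y[2] = 1×4 + 1×1 + 5×3 + 1×3 + 5×5 = 48; y[3] = 1×5 + 1×4 + 5×1 + 1×3 + 5×3 = 32; y[4] = 1×3 + 1×5 + 5×4 + 1×1 + 5×3 = 44. Result: [40, 44, 48, 32, 44]

[40, 44, 48, 32, 44]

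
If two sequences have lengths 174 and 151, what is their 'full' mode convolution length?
Linear/full convolution length: m + n - 1 = 174 + 151 - 1 = 324

324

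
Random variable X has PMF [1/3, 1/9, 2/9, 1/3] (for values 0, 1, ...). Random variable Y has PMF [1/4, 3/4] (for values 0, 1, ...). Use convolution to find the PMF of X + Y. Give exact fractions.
P(X+Y=k) = Σ_i P(X=i)·P(Y=k-i) — a convolution of [1/3, 1/9, 2/9, 1/3] and [1/4, 3/4]. P(X+Y=0) = (1/3)×(1/4) = 1/12; P(X+Y=1) = (1/3)×(3/4) + (1/9)×(1/4) = 1/4 + 1/36 = 5/18; P(X+Y=2) = (1/9)×(3/4) + (2/9)×(1/4) = 1/12 + 1/18 = 5/36; P(X+Y=3) = (2/9)×(3/4) + (1/3)×(1/4) = 1/6 + 1/12 = 1/4; P(X+Y=4) = (1/3)×(3/4) = 1/4. PMF: [1/12, 5/18, 5/36, 1/4, 1/4] (sums to 1 ✓)

[1/12, 5/18, 5/36, 1/4, 1/4]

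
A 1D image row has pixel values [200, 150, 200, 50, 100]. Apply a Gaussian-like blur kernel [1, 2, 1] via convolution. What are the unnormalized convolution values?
Convolve image row [200, 150, 200, 50, 100] with kernel [1, 2, 1]: y[0] = 200×1 = 200; y[1] = 200×2 + 150×1 = 550; y[2] = 200×1 + 150×2 + 200×1 = 700; y[3] = 150×1 + 200×2 + 50×1 = 600; y[4] = 200×1 + 50×2 + 100×1 = 400; y[5] = 50×1 + 100×2 = 250; y[6] = 100×1 = 100 → [200, 550, 700, 600, 400, 250, 100]. Normalization factor = sum(kernel) = 4.

[200, 550, 700, 600, 400, 250, 100]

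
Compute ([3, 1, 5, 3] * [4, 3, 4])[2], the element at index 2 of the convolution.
Use y[k] = Σ_i a[i]·b[k-i] at k=2. y[2] = 3×4 + 1×3 + 5×4 = 35

35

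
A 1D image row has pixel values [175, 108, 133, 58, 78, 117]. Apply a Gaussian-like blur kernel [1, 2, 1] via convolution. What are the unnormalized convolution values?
Convolve image row [175, 108, 133, 58, 78, 117] with kernel [1, 2, 1]: y[0] = 175×1 = 175; y[1] = 175×2 + 108×1 = 458; y[2] = 175×1 + 108×2 + 133×1 = 524; y[3] = 108×1 + 133×2 + 58×1 = 432; y[4] = 133×1 + 58×2 + 78×1 = 327; y[5] = 58×1 + 78×2 + 117×1 = 331; y[6] = 78×1 + 117×2 = 312; y[7] = 117×1 = 117 → [175, 458, 524, 432, 327, 331, 312, 117]. Normalization factor = sum(kernel) = 4.

[175, 458, 524, 432, 327, 331, 312, 117]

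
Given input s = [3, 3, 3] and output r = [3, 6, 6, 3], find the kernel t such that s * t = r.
Output length 4 = len(s) + len(t) - 1 ⇒ len(t) = 2. Solve t forward using t[k] = (r[k] - Σ_{i≥1} s[i]·t[k-i]) / s[0]: t[0] = r[0] / s[0] = 3 / 3 = 1; t[1] = (r[1] - 3×1) / s[0] = (6 - 3×1) / 3 = 1. So t = [1, 1]. Forward-check [3, 3, 3] * [1, 1]: r[0] = 3×1 = 3; r[1] = 3×1 + 3×1 = 6; r[2] = 3×1 + 3×1 = 6; r[3] = 3×1 = 3 → [3, 6, 6, 3] ✓

[1, 1]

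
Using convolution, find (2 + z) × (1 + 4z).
Ascending coefficients: a = [2, 1], b = [1, 4]. c[0] = 2×1 = 2; c[1] = 2×4 + 1×1 = 9; c[2] = 1×4 = 4. Result coefficients: [2, 9, 4] → 2 + 9z + 4z^2

2 + 9z + 4z^2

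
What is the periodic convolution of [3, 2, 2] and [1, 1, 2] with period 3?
Use y[k] = Σ_j f[j]·g[(k-j) mod 3]. y[0] = 3×1 + 2×2 + 2×1 = 9; y[1] = 3×1 + 2×1 + 2×2 = 9; y[2] = 3×2 + 2×1 + 2×1 = 10. Result: [9, 9, 10]

[9, 9, 10]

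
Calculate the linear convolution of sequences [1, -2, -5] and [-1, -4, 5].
y[0] = 1×-1 = -1; y[1] = 1×-4 + -2×-1 = -2; y[2] = 1×5 + -2×-4 + -5×-1 = 18; y[3] = -2×5 + -5×-4 = 10; y[4] = -5×5 = -25

[-1, -2, 18, 10, -25]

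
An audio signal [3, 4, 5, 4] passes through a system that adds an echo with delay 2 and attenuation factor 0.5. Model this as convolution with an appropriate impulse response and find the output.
Direct-path + delayed-attenuated-path model → impulse response h = [1, 0, 0.5] (1 at lag 0, 0.5 at lag 2). Output y[n] = x[n] + 0.5·x[n - 2] (with x[n] = 0 outside 0..3): y[0] = 3 + 0.5×0 = 3; y[1] = 4 + 0.5×0 = 4; y[2] = 5 + 0.5×3 = 6.5; y[3] = 4 + 0.5×4 = 6.0; y[4] = 0 + 0.5×5 = 2.5; y[5] = 0 + 0.5×4 = 2.0. So y = [3, 4, 6.5, 6.0, 2.5, 2.0]

[3, 4, 6.5, 6.0, 2.5, 2.0]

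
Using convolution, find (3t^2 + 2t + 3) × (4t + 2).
Ascending coefficients: a = [3, 2, 3], b = [2, 4]. c[0] = 3×2 = 6; c[1] = 3×4 + 2×2 = 16; c[2] = 2×4 + 3×2 = 14; c[3] = 3×4 = 12. Result coefficients: [6, 16, 14, 12] → 12t^3 + 14t^2 + 16t + 6

12t^3 + 14t^2 + 16t + 6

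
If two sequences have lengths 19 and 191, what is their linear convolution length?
Linear/full convolution length: m + n - 1 = 19 + 191 - 1 = 209

209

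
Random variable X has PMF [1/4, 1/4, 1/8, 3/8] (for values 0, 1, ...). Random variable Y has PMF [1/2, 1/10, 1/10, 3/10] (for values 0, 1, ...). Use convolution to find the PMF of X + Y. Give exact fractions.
P(X+Y=k) = Σ_i P(X=i)·P(Y=k-i) — a convolution of [1/4, 1/4, 1/8, 3/8] and [1/2, 1/10, 1/10, 3/10]. P(X+Y=0) = (1/4)×(1/2) = 1/8; P(X+Y=1) = (1/4)×(1/10) + (1/4)×(1/2) = 1/40 + 1/8 = 3/20; P(X+Y=2) = (1/4)×(1/10) + (1/4)×(1/10) + (1/8)×(1/2) = 1/40 + 1/40 + 1/16 = 9/80; P(X+Y=3) = (1/4)×(3/10) + (1/4)×(1/10) + (1/8)×(1/10) + (3/8)×(1/2) = 3/40 + 1/40 + 1/80 + 3/16 = 3/10; P(X+Y=4) = (1/4)×(3/10) + (1/8)×(1/10) + (3/8)×(1/10) = 3/40 + 1/80 + 3/80 = 1/8; P(X+Y=5) = (1/8)×(3/10) + (3/8)×(1/10) = 3/80 + 3/80 = 3/40; P(X+Y=6) = (3/8)×(3/10) = 9/80. PMF: [1/8, 3/20, 9/80, 3/10, 1/8, 3/40, 9/80] (sums to 1 ✓)

[1/8, 3/20, 9/80, 3/10, 1/8, 3/40, 9/80]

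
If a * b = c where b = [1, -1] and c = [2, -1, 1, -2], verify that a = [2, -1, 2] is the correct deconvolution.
Forward-compute [2, -1, 2] * [1, -1]: c[0] = 2×1 = 2; c[1] = 2×-1 + -1×1 = -3; c[2] = -1×-1 + 2×1 = 3; c[3] = 2×-1 = -2 → [2, -3, 3, -2]. Does not match given c = [2, -1, 1, -2].

Not verified. [2, -1, 2] * [1, -1] = [2, -3, 3, -2], which differs from [2, -1, 1, -2] at index 1.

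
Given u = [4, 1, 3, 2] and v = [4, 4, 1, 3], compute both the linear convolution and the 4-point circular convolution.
Linear: y_lin[0] = 4×4 = 16; y_lin[1] = 4×4 + 1×4 = 20; y_lin[2] = 4×1 + 1×4 + 3×4 = 20; y_lin[3] = 4×3 + 1×1 + 3×4 + 2×4 = 33; y_lin[4] = 1×3 + 3×1 + 2×4 = 14; y_lin[5] = 3×3 + 2×1 = 11; y_lin[6] = 2×3 = 6 → [16, 20, 20, 33, 14, 11, 6]. Circular (length 4): y[0] = 4×4 + 1×3 + 3×1 + 2×4 = 30; y[1] = 4×4 + 1×4 + 3×3 + 2×1 = 31; y[2] = 4×1 + 1×4 + 3×4 + 2×3 = 26; y[3] = 4×3 + 1×1 + 3×4 + 2×4 = 33 → [30, 31, 26, 33]

Linear: [16, 20, 20, 33, 14, 11, 6], Circular: [30, 31, 26, 33]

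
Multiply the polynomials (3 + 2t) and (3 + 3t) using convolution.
Ascending coefficients: a = [3, 2], b = [3, 3]. c[0] = 3×3 = 9; c[1] = 3×3 + 2×3 = 15; c[2] = 2×3 = 6. Result coefficients: [9, 15, 6] → 9 + 15t + 6t^2

9 + 15t + 6t^2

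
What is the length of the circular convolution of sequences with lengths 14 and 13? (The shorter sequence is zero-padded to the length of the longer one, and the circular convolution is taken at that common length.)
Circular convolution (zero-padding the shorter input) has length max(m, n) = max(14, 13) = 14

14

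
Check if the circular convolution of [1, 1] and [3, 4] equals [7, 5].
Recompute circular convolution of [1, 1] and [3, 4]: y[0] = 1×3 + 1×4 = 7; y[1] = 1×4 + 1×3 = 7 → [7, 7]. Compare to given [7, 5]: they differ at index 1: given 5, correct 7, so answer: No

No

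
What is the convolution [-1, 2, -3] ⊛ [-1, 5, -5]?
y[0] = -1×-1 = 1; y[1] = -1×5 + 2×-1 = -7; y[2] = -1×-5 + 2×5 + -3×-1 = 18; y[3] = 2×-5 + -3×5 = -25; y[4] = -3×-5 = 15

[1, -7, 18, -25, 15]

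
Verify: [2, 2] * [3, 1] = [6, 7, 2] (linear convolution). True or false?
Recompute linear convolution of [2, 2] and [3, 1]: y[0] = 2×3 = 6; y[1] = 2×1 + 2×3 = 8; y[2] = 2×1 = 2 → [6, 8, 2]. Compare to given [6, 7, 2]: they differ at index 1: given 7, correct 8, so answer: No

No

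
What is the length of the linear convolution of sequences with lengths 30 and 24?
Linear/full convolution length: m + n - 1 = 30 + 24 - 1 = 53

53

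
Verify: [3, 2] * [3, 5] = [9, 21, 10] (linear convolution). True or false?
Recompute linear convolution of [3, 2] and [3, 5]: y[0] = 3×3 = 9; y[1] = 3×5 + 2×3 = 21; y[2] = 2×5 = 10 → [9, 21, 10]. Given [9, 21, 10] matches, so answer: Yes

Yes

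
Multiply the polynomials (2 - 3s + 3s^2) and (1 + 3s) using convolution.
Ascending coefficients: a = [2, -3, 3], b = [1, 3]. c[0] = 2×1 = 2; c[1] = 2×3 + -3×1 = 3; c[2] = -3×3 + 3×1 = -6; c[3] = 3×3 = 9. Result coefficients: [2, 3, -6, 9] → 2 + 3s - 6s^2 + 9s^3

2 + 3s - 6s^2 + 9s^3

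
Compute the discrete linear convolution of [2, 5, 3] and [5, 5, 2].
y[0] = 2×5 = 10; y[1] = 2×5 + 5×5 = 35; y[2] = 2×2 + 5×5 + 3×5 = 44; y[3] = 5×2 + 3×5 = 25; y[4] = 3×2 = 6

[10, 35, 44, 25, 6]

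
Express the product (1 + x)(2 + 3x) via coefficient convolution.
Ascending coefficients: a = [1, 1], b = [2, 3]. c[0] = 1×2 = 2; c[1] = 1×3 + 1×2 = 5; c[2] = 1×3 = 3. Result coefficients: [2, 5, 3] → 2 + 5x + 3x^2

2 + 5x + 3x^2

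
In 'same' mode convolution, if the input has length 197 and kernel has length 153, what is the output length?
'Same' mode returns an output with the same length as the input: 197

197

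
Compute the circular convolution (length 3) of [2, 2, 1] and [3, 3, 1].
Use y[k] = Σ_j u[j]·v[(k-j) mod 3]. y[0] = 2×3 + 2×1 + 1×3 = 11; y[1] = 2×3 + 2×3 + 1×1 = 13; y[2] = 2×1 + 2×3 + 1×3 = 11. Result: [11, 13, 11]

[11, 13, 11]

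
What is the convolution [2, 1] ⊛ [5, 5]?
y[0] = 2×5 = 10; y[1] = 2×5 + 1×5 = 15; y[2] = 1×5 = 5

[10, 15, 5]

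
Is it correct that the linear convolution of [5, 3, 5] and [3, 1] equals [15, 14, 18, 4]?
Recompute linear convolution of [5, 3, 5] and [3, 1]: y[0] = 5×3 = 15; y[1] = 5×1 + 3×3 = 14; y[2] = 3×1 + 5×3 = 18; y[3] = 5×1 = 5 → [15, 14, 18, 5]. Compare to given [15, 14, 18, 4]: they differ at index 3: given 4, correct 5, so answer: No

No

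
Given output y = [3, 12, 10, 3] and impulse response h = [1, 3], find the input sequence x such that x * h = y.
Deconvolve y=[3, 12, 10, 3] by h=[1, 3]. Since h[0]=1, solve forward: x[0] = y[0] / 1 = 3; x[1] = (y[1] - 3×3) / 1 = 3; x[2] = (y[2] - 3×3) / 1 = 1. So x = [3, 3, 1]. Check by forward convolution: y[0] = 3×1 = 3; y[1] = 3×3 + 3×1 = 12; y[2] = 3×3 + 1×1 = 10; y[3] = 1×3 = 3

[3, 3, 1]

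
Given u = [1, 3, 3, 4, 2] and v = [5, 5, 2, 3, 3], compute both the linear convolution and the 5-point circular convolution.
Linear: y_lin[0] = 1×5 = 5; y_lin[1] = 1×5 + 3×5 = 20; y_lin[2] = 1×2 + 3×5 + 3×5 = 32; y_lin[3] = 1×3 + 3×2 + 3×5 + 4×5 = 44; y_lin[4] = 1×3 + 3×3 + 3×2 + 4×5 + 2×5 = 48; y_lin[5] = 3×3 + 3×3 + 4×2 + 2×5 = 36; y_lin[6] = 3×3 + 4×3 + 2×2 = 25; y_lin[7] = 4×3 + 2×3 = 18; y_lin[8] = 2×3 = 6 → [5, 20, 32, 44, 48, 36, 25, 18, 6]. Circular (length 5): y[0] = 1×5 + 3×3 + 3×3 + 4×2 + 2×5 = 41; y[1] = 1×5 + 3×5 + 3×3 + 4×3 + 2×2 = 45; y[2] = 1×2 + 3×5 + 3×5 + 4×3 + 2×3 = 50; y[3] = 1×3 + 3×2 + 3×5 + 4×5 + 2×3 = 50; y[4] = 1×3 + 3×3 + 3×2 + 4×5 + 2×5 = 48 → [41, 45, 50, 50, 48]

Linear: [5, 20, 32, 44, 48, 36, 25, 18, 6], Circular: [41, 45, 50, 50, 48]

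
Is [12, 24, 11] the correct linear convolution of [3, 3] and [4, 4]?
Recompute linear convolution of [3, 3] and [4, 4]: y[0] = 3×4 = 12; y[1] = 3×4 + 3×4 = 24; y[2] = 3×4 = 12 → [12, 24, 12]. Compare to given [12, 24, 11]: they differ at index 2: given 11, correct 12, so answer: No

No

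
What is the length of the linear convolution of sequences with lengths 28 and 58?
Linear/full convolution length: m + n - 1 = 28 + 58 - 1 = 85

85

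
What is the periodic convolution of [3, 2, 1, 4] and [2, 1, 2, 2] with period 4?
Use y[k] = Σ_j f[j]·g[(k-j) mod 4]. y[0] = 3×2 + 2×2 + 1×2 + 4×1 = 16; y[1] = 3×1 + 2×2 + 1×2 + 4×2 = 17; y[2] = 3×2 + 2×1 + 1×2 + 4×2 = 18; y[3] = 3×2 + 2×2 + 1×1 + 4×2 = 19. Result: [16, 17, 18, 19]

[16, 17, 18, 19]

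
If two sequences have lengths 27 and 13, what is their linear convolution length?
Linear/full convolution length: m + n - 1 = 27 + 13 - 1 = 39

39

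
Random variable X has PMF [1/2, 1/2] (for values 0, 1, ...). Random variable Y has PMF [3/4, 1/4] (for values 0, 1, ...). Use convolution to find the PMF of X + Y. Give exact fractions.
P(X+Y=k) = Σ_i P(X=i)·P(Y=k-i) — a convolution of [1/2, 1/2] and [3/4, 1/4]. P(X+Y=0) = (1/2)×(3/4) = 3/8; P(X+Y=1) = (1/2)×(1/4) + (1/2)×(3/4) = 1/8 + 3/8 = 1/2; P(X+Y=2) = (1/2)×(1/4) = 1/8. PMF: [3/8, 1/2, 1/8] (sums to 1 ✓)

[3/8, 1/2, 1/8]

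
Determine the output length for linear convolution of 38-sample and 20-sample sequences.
Linear/full convolution length: m + n - 1 = 38 + 20 - 1 = 57

57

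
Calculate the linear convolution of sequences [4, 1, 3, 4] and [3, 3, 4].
y[0] = 4×3 = 12; y[1] = 4×3 + 1×3 = 15; y[2] = 4×4 + 1×3 + 3×3 = 28; y[3] = 1×4 + 3×3 + 4×3 = 25; y[4] = 3×4 + 4×3 = 24; y[5] = 4×4 = 16

[12, 15, 28, 25, 24, 16]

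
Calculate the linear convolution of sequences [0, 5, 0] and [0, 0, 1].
y[0] = 0×0 = 0; y[1] = 0×0 + 5×0 = 0; y[2] = 0×1 + 5×0 + 0×0 = 0; y[3] = 5×1 + 0×0 = 5; y[4] = 0×1 = 0

[0, 0, 0, 5, 0]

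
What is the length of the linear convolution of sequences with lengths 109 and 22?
Linear/full convolution length: m + n - 1 = 109 + 22 - 1 = 130

130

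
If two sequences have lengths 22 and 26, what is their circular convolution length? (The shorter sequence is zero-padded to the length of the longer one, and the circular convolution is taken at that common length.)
Circular convolution (zero-padding the shorter input) has length max(m, n) = max(22, 26) = 26

26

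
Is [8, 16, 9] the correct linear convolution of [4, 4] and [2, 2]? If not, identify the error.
Recompute linear convolution of [4, 4] and [2, 2]: y[0] = 4×2 = 8; y[1] = 4×2 + 4×2 = 16; y[2] = 4×2 = 8 → [8, 16, 8]. Compare to given [8, 16, 9]: they differ at index 2: given 9, correct 8, so answer: No

No. Error at index 2: given 9, correct 8.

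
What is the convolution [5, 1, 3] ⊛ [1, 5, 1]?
y[0] = 5×1 = 5; y[1] = 5×5 + 1×1 = 26; y[2] = 5×1 + 1×5 + 3×1 = 13; y[3] = 1×1 + 3×5 = 16; y[4] = 3×1 = 3

[5, 26, 13, 16, 3]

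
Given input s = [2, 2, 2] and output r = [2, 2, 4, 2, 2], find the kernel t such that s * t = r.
Output length 5 = len(s) + len(t) - 1 ⇒ len(t) = 3. Solve t forward using t[k] = (r[k] - Σ_{i≥1} s[i]·t[k-i]) / s[0]: t[0] = r[0] / s[0] = 2 / 2 = 1; t[1] = (r[1] - 2×1) / s[0] = (2 - 2×1) / 2 = 0; t[2] = (r[2] - 2×0 - 2×1) / s[0] = (4 - 2×0 - 2×1) / 2 = 1. So t = [1, 0, 1]. Forward-check [2, 2, 2] * [1, 0, 1]: r[0] = 2×1 = 2; r[1] = 2×0 + 2×1 = 2; r[2] = 2×1 + 2×0 + 2×1 = 4; r[3] = 2×1 + 2×0 = 2; r[4] = 2×1 = 2 → [2, 2, 4, 2, 2] ✓

[1, 0, 1]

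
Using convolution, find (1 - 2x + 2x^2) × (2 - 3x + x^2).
Ascending coefficients: a = [1, -2, 2], b = [2, -3, 1]. c[0] = 1×2 = 2; c[1] = 1×-3 + -2×2 = -7; c[2] = 1×1 + -2×-3 + 2×2 = 11; c[3] = -2×1 + 2×-3 = -8; c[4] = 2×1 = 2. Result coefficients: [2, -7, 11, -8, 2] → 2 - 7x + 11x^2 - 8x^3 + 2x^4

2 - 7x + 11x^2 - 8x^3 + 2x^4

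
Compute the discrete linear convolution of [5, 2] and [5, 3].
y[0] = 5×5 = 25; y[1] = 5×3 + 2×5 = 25; y[2] = 2×3 = 6

[25, 25, 6]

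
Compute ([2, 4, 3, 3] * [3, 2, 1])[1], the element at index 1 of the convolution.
Use y[k] = Σ_i a[i]·b[k-i] at k=1. y[1] = 2×2 + 4×3 = 16

16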